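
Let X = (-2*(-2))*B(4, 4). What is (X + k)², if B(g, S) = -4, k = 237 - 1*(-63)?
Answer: 80656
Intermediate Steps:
k = 300 (k = 237 + 63 = 300)
X = -16 (X = -2*(-2)*(-4) = 4*(-4) = -16)
(X + k)² = (-16 + 300)² = 284² = 80656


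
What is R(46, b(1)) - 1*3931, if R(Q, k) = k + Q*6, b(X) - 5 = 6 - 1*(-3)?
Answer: -3641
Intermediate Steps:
b(X) = 14 (b(X) = 5 + (6 - 1*(-3)) = 5 + (6 + 3) = 5 + 9 = 14)
R(Q, k) = k + 6*Q
R(46, b(1)) - 1*3931 = (14 + 6*46) - 1*3931 = (14 + 276) - 3931 = 290 - 3931 = -3641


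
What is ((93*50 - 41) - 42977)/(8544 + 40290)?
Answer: -19184/24417 ≈ -0.78568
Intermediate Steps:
((93*50 - 41) - 42977)/(8544 + 40290) = ((4650 - 41) - 42977)/48834 = (4609 - 42977)*(1/48834) = -38368*1/48834 = -19184/24417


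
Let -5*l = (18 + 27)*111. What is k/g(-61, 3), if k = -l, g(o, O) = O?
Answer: 333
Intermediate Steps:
l = -999 (l = -(18 + 27)*111/5 = -9*111 = -⅕*4995 = -999)
k = 999 (k = -1*(-999) = 999)
k/g(-61, 3) = 999/3 = 999*(⅓) = 333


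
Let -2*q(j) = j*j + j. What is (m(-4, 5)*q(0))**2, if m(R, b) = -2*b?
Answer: 0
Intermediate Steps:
q(j) = -j/2 - j**2/2 (q(j) = -(j*j + j)/2 = -(j**2 + j)/2 = -(j + j**2)/2 = -j/2 - j**2/2)
(m(-4, 5)*q(0))**2 = ((-2*5)*(-1/2*0*(1 + 0)))**2 = (-(-5)*0)**2 = (-10*0)**2 = 0**2 = 0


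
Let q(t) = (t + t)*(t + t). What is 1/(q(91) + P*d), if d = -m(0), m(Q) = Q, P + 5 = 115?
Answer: 1/33124 ≈ 3.0190e-5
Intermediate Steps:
P = 110 (P = -5 + 115 = 110)
q(t) = 4*t**2 (q(t) = (2*t)*(2*t) = 4*t**2)
d = 0 (d = -1*0 = 0)
1/(q(91) + P*d) = 1/(4*91**2 + 110*0) = 1/(4*8281 + 0) = 1/(33124 + 0) = 1/33124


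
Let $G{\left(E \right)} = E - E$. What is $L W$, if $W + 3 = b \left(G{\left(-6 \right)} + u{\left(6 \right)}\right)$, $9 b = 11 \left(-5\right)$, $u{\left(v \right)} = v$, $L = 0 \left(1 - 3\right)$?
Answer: $0$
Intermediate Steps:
$G{\left(E \right)} = 0$
$L = 0$ ($L = 0 \left(-2\right) = 0$)
$b = - \frac{55}{9}$ ($b = \frac{11 \left(-5\right)}{9} = \frac{1}{9} \left(-55\right) = - \frac{55}{9} \approx -6.1111$)
$W = - \frac{119}{3}$ ($W = -3 - \frac{55 \left(0 + 6\right)}{9} = -3 - \frac{110}{3} = - \frac{119}{3} \approx -39.667$)
$L W = 0 \left(- \frac{119}{3}\right) = 0$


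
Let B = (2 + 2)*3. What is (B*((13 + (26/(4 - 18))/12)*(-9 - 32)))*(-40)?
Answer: 1769560/7 ≈ 2.5279e+5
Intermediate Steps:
B = 12 (B = 4*3 = 12)
(B*((13 + (26/(4 - 18))/12)*(-9 - 32)))*(-40) = (12*((13 + (26/(4 - 18))/12)*(-9 - 32)))*(-40) = (12*((13 + (26/(-14))*(1/12))*(-41)))*(-40) = (12*((13 + (26*(-1/14))*(1/12))*(-41)))*(-40) = (12*((13 - 13/7*1/12)*(-41)))*(-40) = (12*((13 - 13/84)*(-41)))*(-40) = (12*((1079/84)*(-41)))*(-40) = (12*(-44239/84))*(-40) = -44239/7*(-40) = 1769560/7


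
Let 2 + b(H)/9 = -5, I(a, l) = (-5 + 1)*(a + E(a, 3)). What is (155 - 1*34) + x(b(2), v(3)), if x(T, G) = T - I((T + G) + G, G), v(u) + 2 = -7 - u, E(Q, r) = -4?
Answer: -306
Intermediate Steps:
v(u) = -9 - u (v(u) = -2 + (-7 - u) = -9 - u)
I(a, l) = 16 - 4*a (I(a, l) = (-5 + 1)*(a - 4) = -4*(-4 + a) = 16 - 4*a)
b(H) = -63 (b(H) = -18 + 9*(-5) = -18 - 45 = -63)
x(T, G) = -16 + 5*T + 8*G (x(T, G) = T - (16 - 4*((T + G) + G)) = T - (16 - 4*((G + T) + G)) = T - (16 - 4*(T + 2*G)) = T - (16 + (-8*G - 4*T)) = T - (16 - 8*G - 4*T) = T + (-16 + 4*T + 8*G) = -16 + 5*T + 8*G)
(155 - 1*34) + x(b(2), v(3)) = (155 - 1*34) + (-16 + 5*(-63) + 8*(-9 - 1*3)) = (155 - 34) + (-16 - 315 + 8*(-9 - 3)) = 121 + (-16 - 315 + 8*(-12)) = 121 + (-16 - 315 - 96) = 121 - 427 = -306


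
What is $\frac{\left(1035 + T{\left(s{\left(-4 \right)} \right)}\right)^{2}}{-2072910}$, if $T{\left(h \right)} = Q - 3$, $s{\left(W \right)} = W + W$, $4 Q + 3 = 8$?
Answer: $- \frac{17081689}{33166560} \approx -0.51503$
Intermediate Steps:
$Q = \frac{5}{4}$ ($Q = - \frac{3}{4} + \frac{1}{4} \cdot 8 = - \frac{3}{4} + 2 = \frac{5}{4} \approx 1.25$)
$s{\left(W \right)} = 2 W$
$T{\left(h \right)} = - \frac{7}{4}$ ($T{\left(h \right)} = \frac{5}{4} - 3 = - \frac{7}{4}$)
$\frac{\left(1035 + T{\left(s{\left(-4 \right)} \right)}\right)^{2}}{-2072910} = \frac{\left(1035 - \frac{7}{4}\right)^{2}}{-2072910} = \left(\frac{4133}{4}\right)^{2} \left(- \frac{1}{2072910}\right) = \frac{17081689}{16} \left(- \frac{1}{2072910}\right) = - \frac{17081689}{33166560}$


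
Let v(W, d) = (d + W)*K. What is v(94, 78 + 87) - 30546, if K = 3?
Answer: -29769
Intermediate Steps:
v(W, d) = 3*W + 3*d (v(W, d) = (d + W)*3 = (W + d)*3 = 3*W + 3*d)
v(94, 78 + 87) - 30546 = (3*94 + 3*(78 + 87)) - 30546 = (282 + 3*165) - 30546 = (282 + 495) - 30546 = 777 - 30546 = -29769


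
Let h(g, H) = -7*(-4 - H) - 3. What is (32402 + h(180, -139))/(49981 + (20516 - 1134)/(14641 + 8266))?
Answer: 720516778/1144934149 ≈ 0.62931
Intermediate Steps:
h(g, H) = 25 + 7*H (h(g, H) = (28 + 7*H) - 3 = 25 + 7*H)
(32402 + h(180, -139))/(49981 + (20516 - 1134)/(14641 + 8266)) = (32402 + (25 + 7*(-139)))/(49981 + (20516 - 1134)/(14641 + 8266)) = (32402 + (25 - 973))/(49981 + 19382/22907) = (32402 - 948)/(49981 + 19382*(1/22907)) = 31454/(49981 + 19382/22907) = 31454/(1144934149/22907) = 31454*(22907/1144934149) = 720516778/1144934149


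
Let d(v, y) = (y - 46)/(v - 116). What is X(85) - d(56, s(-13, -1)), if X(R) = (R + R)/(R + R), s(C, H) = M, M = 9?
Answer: 23/60 ≈ 0.38333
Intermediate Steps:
s(C, H) = 9
d(v, y) = (-46 + y)/(-116 + v)
X(R) = 1 (X(R) = (2*R)/((2*R)) = (2*R)*(1/(2*R)) = 1)
X(85) - d(56, s(-13, -1)) = 1 - (-46 + 9)/(-116 + 56) = 1 - (-37)/(-60) = 1 - (-1)*(-37)/60 = 1 - 1*37/60 = 1 - 37/60 = 23/60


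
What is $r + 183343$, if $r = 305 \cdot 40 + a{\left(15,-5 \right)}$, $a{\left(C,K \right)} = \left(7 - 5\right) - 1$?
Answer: $195544$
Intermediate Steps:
$a{\left(C,K \right)} = 1$ ($a{\left(C,K \right)} = 2 - 1 = 1$)
$r = 12201$ ($r = 305 \cdot 40 + 1 = 12200 + 1 = 12201$)
$r + 183343 = 12201 + 183343 = 195544$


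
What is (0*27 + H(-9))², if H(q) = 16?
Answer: 256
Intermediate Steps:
(0*27 + H(-9))² = (0*27 + 16)² = (0 + 16)² = 16² = 256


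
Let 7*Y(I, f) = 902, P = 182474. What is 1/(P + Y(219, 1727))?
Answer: 7/1278220 ≈ 5.4764e-6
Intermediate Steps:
Y(I, f) = 902/7 (Y(I, f) = (1/7)*902 = 902/7)
1/(P + Y(219, 1727)) = 1/(182474 + 902/7) = 1/(1278220/7) = 7/1278220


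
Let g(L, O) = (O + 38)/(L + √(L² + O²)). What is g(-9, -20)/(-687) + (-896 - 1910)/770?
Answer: -12853559/3526600 - 3*√481/45800 ≈ -3.6462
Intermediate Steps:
g(L, O) = (38 + O)/(L + √(L² + O²))
g(-9, -20)/(-687) + (-896 - 1910)/770 = ((38 - 20)/(-9 + √((-9)² + (-20)²)))/(-687) + (-896 - 1910)/770 = (18/(-9 + √(81 + 400)))*(-1/687) - 2806*1/770 = (18/(-9 + √481))*(-1/687) - 1403/385 = -6/(229*(-9 + √481)) - 1403/385 = -1403/385 - 6/(229*(-9 + √481))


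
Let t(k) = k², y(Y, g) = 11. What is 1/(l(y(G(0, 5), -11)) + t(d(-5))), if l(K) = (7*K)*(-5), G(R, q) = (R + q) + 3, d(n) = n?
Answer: -1/360 ≈ -0.0027778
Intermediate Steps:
G(R, q) = 3 + R + q
l(K) = -35*K
1/(l(y(G(0, 5), -11)) + t(d(-5))) = 1/(-35*11 + (-5)²) = 1/(-385 + 25) = 1/(-360) = -1/360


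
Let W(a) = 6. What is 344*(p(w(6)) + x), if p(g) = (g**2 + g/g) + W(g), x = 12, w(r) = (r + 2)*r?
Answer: 799112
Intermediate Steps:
w(r) = r*(2 + r) (w(r) = (2 + r)*r = r*(2 + r))
p(g) = 7 + g**2 (p(g) = (g**2 + g/g) + 6 = (g**2 + 1) + 6 = (1 + g**2) + 6 = 7 + g**2)
344*(p(w(6)) + x) = 344*((7 + (6*(2 + 6))**2) + 12) = 344*((7 + (6*8)**2) + 12) = 344*((7 + 48**2) + 12) = 344*((7 + 2304) + 12) = 344*(2311 + 12) = 344*2323 = 799112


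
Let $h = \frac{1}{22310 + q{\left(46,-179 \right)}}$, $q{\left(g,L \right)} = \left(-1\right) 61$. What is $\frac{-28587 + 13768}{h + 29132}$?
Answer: $- \frac{329707931}{648157869} \approx -0.50868$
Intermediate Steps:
$q{\left(g,L \right)} = -61$
$h = \frac{1}{22249}$ ($h = \frac{1}{22310 - 61} = \frac{1}{22249} \approx 4.4946 \cdot 10^{-5}$)
$\frac{-28587 + 13768}{h + 29132} = \frac{-28587 + 13768}{\frac{1}{22249} + 29132} = - \frac{14819}{\frac{648157869}{22249}} = \left(-14819\right) \frac{22249}{648157869} = - \frac{329707931}{648157869}$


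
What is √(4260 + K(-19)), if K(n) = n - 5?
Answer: 2*√1059 ≈ 65.085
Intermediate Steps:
K(n) = -5 + n
√(4260 + K(-19)) = √(4260 + (-5 - 19)) = √(4260 - 24) = √4236 = 2*√1059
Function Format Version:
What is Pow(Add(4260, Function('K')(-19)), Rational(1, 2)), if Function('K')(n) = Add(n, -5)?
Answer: Mul(2, Pow(1059, Rational(1, 2))) ≈ 65.085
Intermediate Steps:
Function('K')(n) = Add(-5, n)
Pow(Add(4260, Function('K')(-19)), Rational(1, 2)) = Pow(Add(4260, Add(-5, -19)), Rational(1, 2)) = Pow(Add(4260, -24), Rational(1, 2)) = Pow(4236, Rational(1, 2)) = Mul(2, Pow(1059, Rational(1, 2)))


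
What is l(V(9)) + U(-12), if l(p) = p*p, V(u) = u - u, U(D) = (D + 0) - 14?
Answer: -26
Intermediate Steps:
U(D) = -14 + D (U(D) = D - 14 = -14 + D)
V(u) = 0
l(p) = p²
l(V(9)) + U(-12) = 0² + (-14 - 12) = 0 - 26 = -26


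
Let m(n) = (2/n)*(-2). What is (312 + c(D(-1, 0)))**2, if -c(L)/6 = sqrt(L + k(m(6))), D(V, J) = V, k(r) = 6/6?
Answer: 97344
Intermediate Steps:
m(n) = -4/n
k(r) = 1 (k(r) = 6*(1/6) = 1)
c(L) = -6*sqrt(1 + L) (c(L) = -6*sqrt(L + 1) = -6*sqrt(1 + L))
(312 + c(D(-1, 0)))**2 = (312 - 6*sqrt(1 - 1))**2 = (312 - 6*sqrt(0))**2 = (312 - 6*0)**2 = (312 + 0)**2 = 312**2 = 97344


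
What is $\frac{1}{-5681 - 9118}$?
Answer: $- \frac{1}{14799} \approx -6.7572 \cdot 10^{-5}$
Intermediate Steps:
$\frac{1}{-5681 - 9118} = \frac{1}{-14799} = - \frac{1}{14799}$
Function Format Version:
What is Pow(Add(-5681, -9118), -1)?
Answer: Rational(-1, 14799) ≈ -6.7572e-5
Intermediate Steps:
Pow(Add(-5681, -9118), -1) = Pow(-14799, -1) = Rational(-1, 14799)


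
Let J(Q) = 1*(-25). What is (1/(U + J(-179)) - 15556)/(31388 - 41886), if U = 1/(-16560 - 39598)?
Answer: 10919958957/7369338799 ≈ 1.4818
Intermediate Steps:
J(Q) = -25
U = -1/56158 (U = 1/(-56158) = -1/56158 ≈ -1.7807e-5)
(1/(U + J(-179)) - 15556)/(31388 - 41886) = (1/(-1/56158 - 25) - 15556)/(31388 - 41886) = (1/(-1403951/56158) - 15556)/(-10498) = (-56158/1403951 - 15556)*(-1/10498) = -21839917914/1403951*(-1/10498) = 10919958957/7369338799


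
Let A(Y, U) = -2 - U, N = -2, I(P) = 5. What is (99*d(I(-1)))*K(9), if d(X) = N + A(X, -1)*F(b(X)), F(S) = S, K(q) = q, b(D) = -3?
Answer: 891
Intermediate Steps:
d(X) = 1 (d(X) = -2 + (-2 - 1*(-1))*(-3) = -2 + (-2 + 1)*(-3) = -2 - 1*(-3) = -2 + 3 = 1)
(99*d(I(-1)))*K(9) = (99*1)*9 = 99*9 = 891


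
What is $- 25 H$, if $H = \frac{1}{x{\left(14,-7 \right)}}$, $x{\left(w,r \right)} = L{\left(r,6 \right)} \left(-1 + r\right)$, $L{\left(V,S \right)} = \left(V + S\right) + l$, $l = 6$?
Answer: $\frac{5}{8} \approx 0.625$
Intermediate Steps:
$L{\left(V,S \right)} = 6 + S + V$ ($L{\left(V,S \right)} = \left(V + S\right) + 6 = \left(S + V\right) + 6 = 6 + S + V$)
$x{\left(w,r \right)} = \left(-1 + r\right) \left(12 + r\right)$ ($x{\left(w,r \right)} = \left(6 + 6 + r\right) \left(-1 + r\right) = \left(12 + r\right) \left(-1 + r\right) = \left(-1 + r\right) \left(12 + r\right)$)
$H = - \frac{1}{40}$ ($H = \frac{1}{\left(-1 - 7\right) \left(12 - 7\right)} = \frac{1}{\left(-8\right) 5} = \frac{1}{-40} = - \frac{1}{40} \approx -0.025$)
$- 25 H = \left(-25\right) \left(- \frac{1}{40}\right) = \frac{5}{8}$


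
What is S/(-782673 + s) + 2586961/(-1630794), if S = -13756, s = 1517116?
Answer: -1922408599987/1197725237742 ≈ -1.6050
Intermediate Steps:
S/(-782673 + s) + 2586961/(-1630794) = -13756/(-782673 + 1517116) + 2586961/(-1630794) = -13756/734443 + 2586961*(-1/1630794) = -13756*1/734443 - 2586961/1630794 = -13756/734443 - 2586961/1630794 = -1922408599987/1197725237742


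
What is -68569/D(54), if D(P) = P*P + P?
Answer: -68569/2970 ≈ -23.087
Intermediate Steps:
D(P) = P + P² (D(P) = P² + P = P + P²)
-68569/D(54) = -68569*1/(54*(1 + 54)) = -68569/(54*55) = -68569/2970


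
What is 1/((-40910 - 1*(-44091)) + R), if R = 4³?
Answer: 1/3245 ≈ 0.00030817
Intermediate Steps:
R = 64
1/((-40910 - 1*(-44091)) + R) = 1/((-40910 - 1*(-44091)) + 64) = 1/((-40910 + 44091) + 64) = 1/(3181 + 64) = 1/3245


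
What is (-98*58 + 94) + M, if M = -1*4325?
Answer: -9915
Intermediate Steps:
M = -4325
(-98*58 + 94) + M = (-98*58 + 94) - 4325 = (-5684 + 94) - 4325 = -5590 - 4325 = -9915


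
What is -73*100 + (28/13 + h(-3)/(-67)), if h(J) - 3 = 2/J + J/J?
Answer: -19069402/2613 ≈ -7297.9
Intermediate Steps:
h(J) = 4 + 2/J (h(J) = 3 + (2/J + J/J) = 3 + (2/J + 1) = 3 + (1 + 2/J) = 4 + 2/J)
-73*100 + (28/13 + h(-3)/(-67)) = -73*100 + (28/13 + (4 + 2/(-3))/(-67)) = -7300 + (28*(1/13) + (4 + 2*(-⅓))*(-1/67)) = -7300 + (28/13 + (4 - ⅔)*(-1/67)) = -7300 + (28/13 + (10/3)*(-1/67)) = -7300 + (28/13 - 10/201) = -7300 + 5498/2613 = -19069402/2613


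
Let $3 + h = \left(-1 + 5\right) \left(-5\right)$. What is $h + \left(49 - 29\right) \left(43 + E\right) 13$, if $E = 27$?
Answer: $18177$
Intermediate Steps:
$h = -23$ ($h = -3 + \left(-1 + 5\right) \left(-5\right) = -3 + 4 \left(-5\right) = -3 - 20 = -23$)
$h + \left(49 - 29\right) \left(43 + E\right) 13 = -23 + \left(49 - 29\right) \left(43 + 27\right) 13 = -23 + 20 \cdot 70 \cdot 13 = -23 + 1400 \cdot 13 = -23 + 18200 = 18177$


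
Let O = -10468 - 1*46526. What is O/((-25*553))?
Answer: 8142/1975 ≈ 4.1225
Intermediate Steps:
O = -56994 (O = -10468 - 46526 = -56994)
O/((-25*553)) = -56994/((-25*553)) = -56994/(-13825) = -56994*(-1/13825) = 8142/1975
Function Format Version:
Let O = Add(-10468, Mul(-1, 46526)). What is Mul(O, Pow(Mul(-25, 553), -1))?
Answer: Rational(8142, 1975) ≈ 4.1225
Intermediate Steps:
O = -56994 (O = Add(-10468, -46526) = -56994)
Mul(O, Pow(Mul(-25, 553), -1)) = Mul(-56994, Pow(Mul(-25, 553), -1)) = Mul(-56994, Pow(-13825, -1)) = Mul(-56994, Rational(-1, 13825)) = Rational(8142, 1975)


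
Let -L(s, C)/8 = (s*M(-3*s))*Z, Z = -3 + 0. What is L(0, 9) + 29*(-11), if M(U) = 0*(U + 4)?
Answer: -319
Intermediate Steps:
Z = -3
M(U) = 0 (M(U) = 0*(4 + U) = 0)
L(s, C) = 0 (L(s, C) = -8*s*0*(-3) = -0*(-3) = -8*0 = 0)
L(0, 9) + 29*(-11) = 0 + 29*(-11) = 0 - 319 = -319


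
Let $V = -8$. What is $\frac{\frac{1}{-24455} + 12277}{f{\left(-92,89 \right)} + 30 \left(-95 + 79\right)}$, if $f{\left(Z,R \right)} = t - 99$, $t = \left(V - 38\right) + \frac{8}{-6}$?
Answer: $- \frac{900702102}{45950945} \approx -19.601$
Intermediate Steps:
$t = - \frac{142}{3}$ ($t = \left(-8 - 38\right) + \frac{8}{-6} = -46 + 8 \left(- \frac{1}{6}\right) = -46 - \frac{4}{3} = - \frac{142}{3} \approx -47.333$)
$f{\left(Z,R \right)} = - \frac{439}{3}$ ($f{\left(Z,R \right)} = - \frac{142}{3} - 99 = - \frac{439}{3}$)
$\frac{\frac{1}{-24455} + 12277}{f{\left(-92,89 \right)} + 30 \left(-95 + 79\right)} = \frac{\frac{1}{-24455} + 12277}{- \frac{439}{3} + 30 \left(-95 + 79\right)} = \frac{- \frac{1}{24455} + 12277}{- \frac{439}{3} + 30 \left(-16\right)} = \frac{300234034}{24455 \left(- \frac{439}{3} - 480\right)} = \frac{300234034}{24455 \left(- \frac{1879}{3}\right)} = \frac{300234034}{24455} \left(- \frac{3}{1879}\right) = - \frac{900702102}{45950945}$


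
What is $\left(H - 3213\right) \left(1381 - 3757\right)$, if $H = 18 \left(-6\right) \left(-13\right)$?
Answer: $4298184$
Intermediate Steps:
$H = 1404$ ($H = \left(-108\right) \left(-13\right) = 1404$)
$\left(H - 3213\right) \left(1381 - 3757\right) = \left(1404 - 3213\right) \left(1381 - 3757\right) = \left(-1809\right) \left(-2376\right) = 4298184$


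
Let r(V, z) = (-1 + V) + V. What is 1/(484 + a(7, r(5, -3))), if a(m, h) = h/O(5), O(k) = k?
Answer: 5/2429 ≈ 0.0020585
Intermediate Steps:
r(V, z) = -1 + 2*V
a(m, h) = h/5
1/(484 + a(7, r(5, -3))) = 1/(484 + (-1 + 2*5)/5) = 1/(484 + (-1 + 10)/5) = 1/(484 + (1/5)*9) = 1/(484 + 9/5) = 1/(2429/5) = 5/2429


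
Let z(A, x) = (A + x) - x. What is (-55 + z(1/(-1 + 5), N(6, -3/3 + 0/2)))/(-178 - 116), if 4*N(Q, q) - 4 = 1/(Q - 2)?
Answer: 73/392 ≈ 0.18622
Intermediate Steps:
N(Q, q) = 1 + 1/(4*(-2 + Q)) (N(Q, q) = 1 + 1/(4*(Q - 2)) = 1 + 1/(4*(-2 + Q)))
z(A, x) = A
(-55 + z(1/(-1 + 5), N(6, -3/3 + 0/2)))/(-178 - 116) = (-55 + 1/(-1 + 5))/(-178 - 116) = (-55 + 1/4)/(-294) = (-55 + ¼)*(-1/294) = -219/4*(-1/294) = 73/392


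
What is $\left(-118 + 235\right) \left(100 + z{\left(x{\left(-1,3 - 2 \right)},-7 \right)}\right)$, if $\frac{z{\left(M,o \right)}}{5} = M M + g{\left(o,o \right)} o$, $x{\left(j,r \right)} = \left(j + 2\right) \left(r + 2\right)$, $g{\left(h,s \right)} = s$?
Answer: $45630$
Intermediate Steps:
$x{\left(j,r \right)} = \left(2 + j\right) \left(2 + r\right)$
$z{\left(M,o \right)} = 5 M^{2} + 5 o^{2}$ ($z{\left(M,o \right)} = 5 \left(M M + o o\right) = 5 \left(M^{2} + o^{2}\right) = 5 M^{2} + 5 o^{2}$)
$\left(-118 + 235\right) \left(100 + z{\left(x{\left(-1,3 - 2 \right)},-7 \right)}\right) = \left(-118 + 235\right) \left(100 + \left(5 \left(4 + 2 \left(-1\right) + 2 \left(3 - 2\right) - \left(3 - 2\right)\right)^{2} + 5 \left(-7\right)^{2}\right)\right) = 117 \left(100 + \left(5 \left(4 - 2 + 2 \left(3 - 2\right) - \left(3 - 2\right)\right)^{2} + 5 \cdot 49\right)\right) = 117 \left(100 + \left(5 \left(4 - 2 + 2 \cdot 1 - 1\right)^{2} + 245\right)\right) = 117 \left(100 + \left(5 \left(4 - 2 + 2 - 1\right)^{2} + 245\right)\right) = 117 \left(100 + \left(5 \cdot 3^{2} + 245\right)\right) = 117 \left(100 + \left(5 \cdot 9 + 245\right)\right) = 117 \left(100 + \left(45 + 245\right)\right) = 117 \left(100 + 290\right) = 117 \cdot 390 = 45630$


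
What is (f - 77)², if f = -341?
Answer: 174724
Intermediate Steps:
(f - 77)² = (-341 - 77)² = (-418)² = 174724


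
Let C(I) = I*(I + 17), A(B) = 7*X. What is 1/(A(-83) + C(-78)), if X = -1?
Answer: 1/4751 ≈ 0.00021048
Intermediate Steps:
A(B) = -7 (A(B) = 7*(-1) = -7)
C(I) = I*(17 + I)
1/(A(-83) + C(-78)) = 1/(-7 - 78*(17 - 78)) = 1/(-7 - 78*(-61)) = 1/(-7 + 4758) = 1/4751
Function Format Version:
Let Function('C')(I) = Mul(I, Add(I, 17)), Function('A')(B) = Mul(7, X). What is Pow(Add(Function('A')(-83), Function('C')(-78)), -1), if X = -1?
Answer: Rational(1, 4751) ≈ 0.00021048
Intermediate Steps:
Function('A')(B) = -7 (Function('A')(B) = Mul(7, -1) = -7)
Function('C')(I) = Mul(I, Add(17, I))
Pow(Add(Function('A')(-83), Function('C')(-78)), -1) = Pow(Add(-7, Mul(-78, Add(17, -78))), -1) = Pow(Add(-7, Mul(-78, -61)), -1) = Pow(Add(-7, 4758), -1) = Pow(4751, -1) = Rational(1, 4751)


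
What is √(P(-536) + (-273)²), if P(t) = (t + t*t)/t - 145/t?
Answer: √5314564486/268 ≈ 272.02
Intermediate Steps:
P(t) = -145/t + (t + t²)/t (P(t) = (t + t²)/t - 145/t = -145/t + (t + t²)/t)
√(P(-536) + (-273)²) = √((1 - 536 - 145/(-536)) + (-273)²) = √((1 - 536 - 145*(-1/536)) + 74529) = √((1 - 536 + 145/536) + 74529) = √(-286615/536 + 74529) = √(39660929/536) = √5314564486/268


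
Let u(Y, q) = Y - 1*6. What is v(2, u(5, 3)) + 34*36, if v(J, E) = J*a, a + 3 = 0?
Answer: 1218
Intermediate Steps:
a = -3 (a = -3 + 0 = -3)
u(Y, q) = -6 + Y (u(Y, q) = Y - 6 = -6 + Y)
v(J, E) = -3*J (v(J, E) = J*(-3) = -3*J)
v(2, u(5, 3)) + 34*36 = -3*2 + 34*36 = -6 + 1224 = 1218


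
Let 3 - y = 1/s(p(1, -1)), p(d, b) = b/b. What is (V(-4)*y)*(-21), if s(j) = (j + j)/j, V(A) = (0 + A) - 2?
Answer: 315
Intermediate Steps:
p(d, b) = 1
V(A) = -2 + A (V(A) = A - 2 = -2 + A)
s(j) = 2 (s(j) = (2*j)/j = 2)
y = 5/2 (y = 3 - 1/2 = 3 - 1*½ = 3 - ½ = 5/2 ≈ 2.5000)
(V(-4)*y)*(-21) = ((-2 - 4)*(5/2))*(-21) = -6*5/2*(-21) = -15*(-21) = 315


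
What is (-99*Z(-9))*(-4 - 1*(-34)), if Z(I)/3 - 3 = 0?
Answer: -26730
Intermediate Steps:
Z(I) = 9 (Z(I) = 9 + 3*0 = 9 + 0 = 9)
(-99*Z(-9))*(-4 - 1*(-34)) = (-99*9)*(-4 - 1*(-34)) = -891*(-4 + 34) = -891*30 = -26730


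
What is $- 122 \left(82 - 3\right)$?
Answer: $-9638$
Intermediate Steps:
$- 122 \left(82 - 3\right) = \left(-122\right) 79 = -9638$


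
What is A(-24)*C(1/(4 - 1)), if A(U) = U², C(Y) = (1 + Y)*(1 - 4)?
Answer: -2304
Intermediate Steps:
C(Y) = -3 - 3*Y (C(Y) = (1 + Y)*(-3) = -3 - 3*Y)
A(-24)*C(1/(4 - 1)) = (-24)²*(-3 - 3/(4 - 1)) = 576*(-3 - 3/3) = 576*(-3 - 3*⅓) = 576*(-3 - 1) = 576*(-4) = -2304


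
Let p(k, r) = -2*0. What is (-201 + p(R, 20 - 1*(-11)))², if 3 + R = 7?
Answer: 40401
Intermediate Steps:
R = 4 (R = -3 + 7 = 4)
p(k, r) = 0
(-201 + p(R, 20 - 1*(-11)))² = (-201 + 0)² = (-201)² = 40401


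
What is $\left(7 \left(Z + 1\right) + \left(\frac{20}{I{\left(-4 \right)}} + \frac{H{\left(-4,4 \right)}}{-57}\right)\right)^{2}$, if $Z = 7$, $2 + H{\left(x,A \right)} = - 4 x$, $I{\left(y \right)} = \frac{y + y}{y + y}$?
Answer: $\frac{18645124}{3249} \approx 5738.7$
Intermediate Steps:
$I{\left(y \right)} = 1$ ($I{\left(y \right)} = \frac{2 y}{2 y} = 2 y \frac{1}{2 y} = 1$)
$H{\left(x,A \right)} = -2 - 4 x$
$\left(7 \left(Z + 1\right) + \left(\frac{20}{I{\left(-4 \right)}} + \frac{H{\left(-4,4 \right)}}{-57}\right)\right)^{2} = \left(7 \left(7 + 1\right) + \left(\frac{20}{1} + \frac{-2 - -16}{-57}\right)\right)^{2} = \left(7 \cdot 8 + \left(20 \cdot 1 + \left(-2 + 16\right) \left(- \frac{1}{57}\right)\right)\right)^{2} = \left(56 + \left(20 + 14 \left(- \frac{1}{57}\right)\right)\right)^{2} = \left(56 + \left(20 - \frac{14}{57}\right)\right)^{2} = \left(56 + \frac{1126}{57}\right)^{2} = \left(\frac{4318}{57}\right)^{2} = \frac{18645124}{3249}$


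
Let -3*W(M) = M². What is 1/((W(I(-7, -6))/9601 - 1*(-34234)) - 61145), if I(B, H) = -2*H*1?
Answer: -9601/258372559 ≈ -3.7160e-5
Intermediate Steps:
I(B, H) = -2*H
W(M) = -M²/3
1/((W(I(-7, -6))/9601 - 1*(-34234)) - 61145) = 1/((-(-2*(-6))²/3/9601 - 1*(-34234)) - 61145) = 1/((-⅓*12²*(1/9601) + 34234) - 61145) = 1/((-⅓*144*(1/9601) + 34234) - 61145) = 1/((-48*1/9601 + 34234) - 61145) = 1/((-48/9601 + 34234) - 61145) = 1/(328680586/9601 - 61145) = 1/(-258372559/9601) = -9601/258372559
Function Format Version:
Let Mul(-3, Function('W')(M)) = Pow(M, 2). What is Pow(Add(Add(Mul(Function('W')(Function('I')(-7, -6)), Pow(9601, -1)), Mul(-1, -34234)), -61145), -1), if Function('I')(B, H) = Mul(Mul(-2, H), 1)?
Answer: Rational(-9601, 258372559) ≈ -3.7160e-5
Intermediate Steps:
Function('I')(B, H) = Mul(-2, H)
Function('W')(M) = Mul(Rational(-1, 3), Pow(M, 2))
Pow(Add(Add(Mul(Function('W')(Function('I')(-7, -6)), Pow(9601, -1)), Mul(-1, -34234)), -61145), -1) = Pow(Add(Add(Mul(Mul(Rational(-1, 3), Pow(Mul(-2, -6), 2)), Pow(9601, -1)), Mul(-1, -34234)), -61145), -1) = Pow(Add(Add(Mul(Mul(Rational(-1, 3), Pow(12, 2)), Rational(1, 9601)), 34234), -61145), -1) = Pow(Add(Add(Mul(Mul(Rational(-1, 3), 144), Rational(1, 9601)), 34234), -61145), -1) = Pow(Add(Add(Mul(-48, Rational(1, 9601)), 34234), -61145), -1) = Pow(Add(Add(Rational(-48, 9601), 34234), -61145), -1) = Pow(Add(Rational(328680586, 9601), -61145), -1) = Pow(Rational(-258372559, 9601), -1) = Rational(-9601, 258372559)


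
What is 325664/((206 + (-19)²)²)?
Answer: 325664/321489 ≈ 1.0130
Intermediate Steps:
325664/((206 + (-19)²)²) = 325664/((206 + 361)²) = 325664/(567²) = 325664/321489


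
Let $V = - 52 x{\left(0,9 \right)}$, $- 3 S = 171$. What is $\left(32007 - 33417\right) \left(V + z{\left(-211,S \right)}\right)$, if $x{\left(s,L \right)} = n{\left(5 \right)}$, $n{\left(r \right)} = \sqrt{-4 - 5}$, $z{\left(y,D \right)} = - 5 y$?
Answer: $-1487550 + 219960 i \approx -1.4876 \cdot 10^{6} + 2.1996 \cdot 10^{5} i$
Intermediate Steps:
$S = -57$ ($S = \left(- \frac{1}{3}\right) 171 = -57$)
$n{\left(r \right)} = 3 i$ ($n{\left(r \right)} = \sqrt{-9} = 3 i$)
$x{\left(s,L \right)} = 3 i$
$V = - 156 i$ ($V = - 52 \cdot 3 i = - 156 i \approx - 156.0 i$)
$\left(32007 - 33417\right) \left(V + z{\left(-211,S \right)}\right) = \left(32007 - 33417\right) \left(- 156 i - -1055\right) = - 1410 \left(- 156 i + 1055\right) = - 1410 \left(1055 - 156 i\right) = -1487550 + 219960 i$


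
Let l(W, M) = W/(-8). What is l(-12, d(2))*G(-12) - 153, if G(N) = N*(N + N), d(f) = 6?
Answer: 279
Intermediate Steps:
G(N) = 2*N² (G(N) = N*(2*N) = 2*N²)
l(W, M) = -W/8 (l(W, M) = W*(-⅛) = -W/8)
l(-12, d(2))*G(-12) - 153 = (-⅛*(-12))*(2*(-12)²) - 153 = 3*(2*144)/2 - 153 = (3/2)*288 - 153 = 432 - 153 = 279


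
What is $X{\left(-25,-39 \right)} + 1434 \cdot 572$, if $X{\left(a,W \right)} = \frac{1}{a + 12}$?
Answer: $\frac{10663223}{13} \approx 8.2025 \cdot 10^{5}$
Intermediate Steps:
$X{\left(a,W \right)} = \frac{1}{12 + a}$
$X{\left(-25,-39 \right)} + 1434 \cdot 572 = \frac{1}{12 - 25} + 1434 \cdot 572 = \frac{1}{-13} + 820248 = - \frac{1}{13} + 820248 = \frac{10663223}{13}$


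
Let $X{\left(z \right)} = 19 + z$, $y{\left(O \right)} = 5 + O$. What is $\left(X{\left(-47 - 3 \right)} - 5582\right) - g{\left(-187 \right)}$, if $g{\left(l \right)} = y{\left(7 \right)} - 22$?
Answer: $-5603$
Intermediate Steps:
$g{\left(l \right)} = -10$ ($g{\left(l \right)} = \left(5 + 7\right) - 22 = 12 - 22 = -10$)
$\left(X{\left(-47 - 3 \right)} - 5582\right) - g{\left(-187 \right)} = \left(\left(19 - 50\right) - 5582\right) - -10 = \left(\left(19 - 50\right) - 5582\right) + 10 = \left(-31 - 5582\right) + 10 = -5613 + 10 = -5603$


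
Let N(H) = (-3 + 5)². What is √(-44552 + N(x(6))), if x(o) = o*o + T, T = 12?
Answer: 2*I*√11137 ≈ 211.06*I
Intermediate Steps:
x(o) = 12 + o² (x(o) = o*o + 12 = o² + 12 = 12 + o²)
N(H) = 4 (N(H) = 2² = 4)
√(-44552 + N(x(6))) = √(-44552 + 4) = √(-44548) = 2*I*√11137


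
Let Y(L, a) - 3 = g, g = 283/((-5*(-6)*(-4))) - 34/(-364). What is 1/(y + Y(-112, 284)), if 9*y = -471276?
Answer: -10920/571806853 ≈ -1.9097e-5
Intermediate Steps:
y = -52364 (y = (1/9)*(-471276) = -52364)
g = -24733/10920 (g = 283/((30*(-4))) - 34*(-1/364) = 283/(-120) + 17/182 = 283*(-1/120) + 17/182 = -283/120 + 17/182 = -24733/10920 ≈ -2.2649)
Y(L, a) = 8027/10920 (Y(L, a) = 3 - 24733/10920 = 8027/10920)
1/(y + Y(-112, 284)) = 1/(-52364 + 8027/10920) = 1/(-571806853/10920) = -10920/571806853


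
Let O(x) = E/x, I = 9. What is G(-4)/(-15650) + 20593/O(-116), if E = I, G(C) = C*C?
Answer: -18692266172/70425 ≈ -2.6542e+5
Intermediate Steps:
G(C) = C**2
E = 9
O(x) = 9/x
G(-4)/(-15650) + 20593/O(-116) = (-4)**2/(-15650) + 20593/((9/(-116))) = 16*(-1/15650) + 20593/((9*(-1/116))) = -8/7825 + 20593/(-9/116) = -8/7825 + 20593*(-116/9) = -8/7825 - 2388788/9 = -18692266172/70425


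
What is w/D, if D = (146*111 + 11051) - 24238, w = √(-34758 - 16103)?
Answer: I*√50861/3019 ≈ 0.074702*I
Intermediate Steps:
w = I*√50861 (w = √(-50861) = I*√50861 ≈ 225.52*I)
D = 3019 (D = (16206 + 11051) - 24238 = 27257 - 24238 = 3019)
w/D = (I*√50861)/3019 = (I*√50861)*(1/3019) = I*√50861/3019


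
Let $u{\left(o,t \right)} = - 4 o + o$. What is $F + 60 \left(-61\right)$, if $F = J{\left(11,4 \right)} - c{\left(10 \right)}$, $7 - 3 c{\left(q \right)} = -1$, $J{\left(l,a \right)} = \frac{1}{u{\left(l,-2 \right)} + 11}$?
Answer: $- \frac{241739}{66} \approx -3662.7$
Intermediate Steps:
$u{\left(o,t \right)} = - 3 o$
$J{\left(l,a \right)} = \frac{1}{11 - 3 l}$ ($J{\left(l,a \right)} = \frac{1}{- 3 l + 11} = \frac{1}{11 - 3 l}$)
$c{\left(q \right)} = \frac{8}{3}$ ($c{\left(q \right)} = \frac{7}{3} - - \frac{1}{3} = \frac{7}{3} + \frac{1}{3} = \frac{8}{3}$)
$F = - \frac{179}{66}$ ($F = - \frac{1}{-11 + 3 \cdot 11} - \frac{8}{3} = - \frac{1}{-11 + 33} - \frac{8}{3} = - \frac{1}{22} - \frac{8}{3} = - \frac{179}{66} \approx -2.7121$)
$F + 60 \left(-61\right) = - \frac{179}{66} + 60 \left(-61\right) = - \frac{179}{66} - 3660 = - \frac{241739}{66}$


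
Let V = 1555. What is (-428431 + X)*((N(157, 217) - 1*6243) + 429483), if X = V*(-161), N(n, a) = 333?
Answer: -287515422378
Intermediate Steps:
X = -250355 (X = 1555*(-161) = -250355)
(-428431 + X)*((N(157, 217) - 1*6243) + 429483) = (-428431 - 250355)*((333 - 1*6243) + 429483) = -678786*((333 - 6243) + 429483) = -678786*(-5910 + 429483) = -678786*423573 = -287515422378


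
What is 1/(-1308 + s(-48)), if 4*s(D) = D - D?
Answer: -1/1308 ≈ -0.00076453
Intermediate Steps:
s(D) = 0 (s(D) = (D - D)/4 = (1/4)*0 = 0)
1/(-1308 + s(-48)) = 1/(-1308 + 0) = 1/(-1308) = -1/1308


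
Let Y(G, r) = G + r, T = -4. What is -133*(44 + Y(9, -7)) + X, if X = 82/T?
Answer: -12277/2 ≈ -6138.5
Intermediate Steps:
X = -41/2 (X = 82/(-4) = 82*(-¼) = -41/2 ≈ -20.500)
-133*(44 + Y(9, -7)) + X = -133*(44 + (9 - 7)) - 41/2 = -133*(44 + 2) - 41/2 = -133*46 - 41/2 = -6118 - 41/2 = -12277/2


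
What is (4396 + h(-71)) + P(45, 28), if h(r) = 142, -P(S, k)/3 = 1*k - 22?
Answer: 4520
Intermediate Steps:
P(S, k) = 66 - 3*k (P(S, k) = -3*(1*k - 22) = -3*(k - 22) = -3*(-22 + k) = 66 - 3*k)
(4396 + h(-71)) + P(45, 28) = (4396 + 142) + (66 - 3*28) = 4538 + (66 - 84) = 4538 - 18 = 4520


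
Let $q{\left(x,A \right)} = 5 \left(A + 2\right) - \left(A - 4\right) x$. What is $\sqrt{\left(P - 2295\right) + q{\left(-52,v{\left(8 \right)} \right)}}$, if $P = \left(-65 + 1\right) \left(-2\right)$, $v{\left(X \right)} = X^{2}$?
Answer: $\sqrt{1283} \approx 35.819$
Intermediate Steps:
$P = 128$ ($P = \left(-64\right) \left(-2\right) = 128$)
$q{\left(x,A \right)} = 10 + 5 A - x \left(-4 + A\right)$ ($q{\left(x,A \right)} = 5 \left(2 + A\right) - \left(-4 + A\right) x = \left(10 + 5 A\right) - x \left(-4 + A\right) = 10 + 5 A - x \left(-4 + A\right)$)
$\sqrt{\left(P - 2295\right) + q{\left(-52,v{\left(8 \right)} \right)}} = \sqrt{\left(128 - 2295\right) + \left(10 + 4 \left(-52\right) + 5 \cdot 8^{2} - 8^{2} \left(-52\right)\right)} = \sqrt{\left(128 - 2295\right) + \left(10 - 208 + 5 \cdot 64 - 64 \left(-52\right)\right)} = \sqrt{-2167 + \left(10 - 208 + 320 + 3328\right)} = \sqrt{-2167 + 3450} = \sqrt{1283}$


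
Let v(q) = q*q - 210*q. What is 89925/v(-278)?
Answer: 89925/135664 ≈ 0.66285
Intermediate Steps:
v(q) = q**2 - 210*q
89925/v(-278) = 89925/((-278*(-210 - 278))) = 89925/((-278*(-488))) = 89925/135664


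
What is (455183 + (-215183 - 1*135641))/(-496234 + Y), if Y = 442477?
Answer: -104359/53757 ≈ -1.9413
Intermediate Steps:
(455183 + (-215183 - 1*135641))/(-496234 + Y) = (455183 + (-215183 - 1*135641))/(-496234 + 442477) = (455183 + (-215183 - 135641))/(-53757) = (455183 - 350824)*(-1/53757) = 104359*(-1/53757) = -104359/53757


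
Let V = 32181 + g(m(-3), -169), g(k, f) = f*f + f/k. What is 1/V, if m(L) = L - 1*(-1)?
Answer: 2/121653 ≈ 1.6440e-5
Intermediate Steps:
m(L) = 1 + L (m(L) = L + 1 = 1 + L)
g(k, f) = f**2 + f/k
V = 121653/2 (V = 32181 + ((-169)**2 - 169/(1 - 3)) = 32181 + (28561 - 169/(-2)) = 32181 + (28561 - 169*(-1/2)) = 32181 + (28561 + 169/2) = 32181 + 57291/2 = 121653/2 ≈ 60827.)
1/V = 1/(121653/2) = 2/121653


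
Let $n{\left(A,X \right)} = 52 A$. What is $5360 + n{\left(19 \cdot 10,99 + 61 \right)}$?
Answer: $15240$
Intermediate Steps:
$5360 + n{\left(19 \cdot 10,99 + 61 \right)} = 5360 + 52 \cdot 19 \cdot 10 = 5360 + 52 \cdot 190 = 5360 + 9880 = 15240$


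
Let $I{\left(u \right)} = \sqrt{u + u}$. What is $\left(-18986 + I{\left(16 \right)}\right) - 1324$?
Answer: $-20310 + 4 \sqrt{2} \approx -20304.0$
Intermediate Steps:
$I{\left(u \right)} = \sqrt{2} \sqrt{u}$ ($I{\left(u \right)} = \sqrt{2 u} = \sqrt{2} \sqrt{u}$)
$\left(-18986 + I{\left(16 \right)}\right) - 1324 = \left(-18986 + \sqrt{2} \sqrt{16}\right) - 1324 = \left(-18986 + \sqrt{2} \cdot 4\right) - 1324 = \left(-18986 + 4 \sqrt{2}\right) - 1324 = -20310 + 4 \sqrt{2}$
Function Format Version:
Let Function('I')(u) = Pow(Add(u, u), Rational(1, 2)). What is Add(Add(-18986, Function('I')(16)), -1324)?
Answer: Add(-20310, Mul(4, Pow(2, Rational(1, 2)))) ≈ -20304.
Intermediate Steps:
Function('I')(u) = Mul(Pow(2, Rational(1, 2)), Pow(u, Rational(1, 2))) (Function('I')(u) = Pow(Mul(2, u), Rational(1, 2)) = Mul(Pow(2, Rational(1, 2)), Pow(u, Rational(1, 2))))
Add(Add(-18986, Function('I')(16)), -1324) = Add(Add(-18986, Mul(Pow(2, Rational(1, 2)), Pow(16, Rational(1, 2)))), -1324) = Add(Add(-18986, Mul(Pow(2, Rational(1, 2)), 4)), -1324) = Add(Add(-18986, Mul(4, Pow(2, Rational(1, 2)))), -1324) = Add(-20310, Mul(4, Pow(2, Rational(1, 2))))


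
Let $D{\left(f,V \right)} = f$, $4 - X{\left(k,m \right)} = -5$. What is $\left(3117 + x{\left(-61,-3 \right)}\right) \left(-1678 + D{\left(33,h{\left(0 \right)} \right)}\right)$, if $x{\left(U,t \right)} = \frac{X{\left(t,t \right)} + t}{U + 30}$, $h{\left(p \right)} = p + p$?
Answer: $- \frac{158941545}{31} \approx -5.1271 \cdot 10^{6}$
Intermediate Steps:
$h{\left(p \right)} = 2 p$
$X{\left(k,m \right)} = 9$ ($X{\left(k,m \right)} = 4 - -5 = 4 + 5 = 9$)
$x{\left(U,t \right)} = \frac{9 + t}{30 + U}$ ($x{\left(U,t \right)} = \frac{9 + t}{U + 30} = \frac{9 + t}{30 + U}$)
$\left(3117 + x{\left(-61,-3 \right)}\right) \left(-1678 + D{\left(33,h{\left(0 \right)} \right)}\right) = \left(3117 + \frac{9 - 3}{30 - 61}\right) \left(-1678 + 33\right) = \left(3117 + \frac{1}{-31} \cdot 6\right) \left(-1645\right) = \left(3117 - \frac{6}{31}\right) \left(-1645\right) = \frac{96621}{31} \left(-1645\right) = - \frac{158941545}{31}$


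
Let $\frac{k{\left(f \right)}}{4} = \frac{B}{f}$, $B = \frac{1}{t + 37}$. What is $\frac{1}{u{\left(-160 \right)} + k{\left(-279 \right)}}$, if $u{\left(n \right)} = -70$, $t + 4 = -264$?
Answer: $- \frac{64449}{4511426} \approx -0.014286$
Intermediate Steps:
$t = -268$ ($t = -4 - 264 = -268$)
$B = - \frac{1}{231}$ ($B = \frac{1}{-268 + 37} = \frac{1}{-231} = - \frac{1}{231} \approx -0.004329$)
$k{\left(f \right)} = - \frac{4}{231 f}$ ($k{\left(f \right)} = 4 \left(- \frac{1}{231 f}\right) = - \frac{4}{231 f}$)
$\frac{1}{u{\left(-160 \right)} + k{\left(-279 \right)}} = \frac{1}{-70 - \frac{4}{231 \left(-279\right)}} = \frac{1}{-70 - - \frac{4}{64449}} = \frac{1}{-70 + \frac{4}{64449}} = \frac{1}{- \frac{4511426}{64449}} = - \frac{64449}{4511426}$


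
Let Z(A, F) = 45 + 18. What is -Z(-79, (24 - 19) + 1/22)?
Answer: -63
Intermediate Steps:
Z(A, F) = 63
-Z(-79, (24 - 19) + 1/22) = -1*63 = -63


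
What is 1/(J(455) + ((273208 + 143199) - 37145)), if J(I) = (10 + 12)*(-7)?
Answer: 1/379108 ≈ 2.6378e-6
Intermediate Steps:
J(I) = -154 (J(I) = 22*(-7) = -154)
1/(J(455) + ((273208 + 143199) - 37145)) = 1/(-154 + ((273208 + 143199) - 37145)) = 1/(-154 + (416407 - 37145)) = 1/(-154 + 379262) = 1/379108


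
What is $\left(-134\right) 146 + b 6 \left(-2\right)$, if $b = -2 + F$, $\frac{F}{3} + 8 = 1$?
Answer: $-19288$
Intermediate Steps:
$F = -21$ ($F = -24 + 3 \cdot 1 = -24 + 3 = -21$)
$b = -23$ ($b = -2 - 21 = -23$)
$\left(-134\right) 146 + b 6 \left(-2\right) = \left(-134\right) 146 - 23 \cdot 6 \left(-2\right) = -19564 - -276 = -19564 + 276 = -19288$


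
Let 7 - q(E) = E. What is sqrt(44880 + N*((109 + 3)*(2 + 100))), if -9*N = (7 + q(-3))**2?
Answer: 4*I*sqrt(181101)/3 ≈ 567.41*I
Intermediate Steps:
q(E) = 7 - E
N = -289/9 (N = -(7 + (7 - 1*(-3)))**2/9 = -(7 + (7 + 3))**2/9 = -(7 + 10)**2/9 = -1/9*17**2 = -1/9*289 = -289/9 ≈ -32.111)
sqrt(44880 + N*((109 + 3)*(2 + 100))) = sqrt(44880 - 289*(109 + 3)*(2 + 100)/9) = sqrt(44880 - 32368*102/9) = sqrt(44880 - 289/9*11424) = sqrt(44880 - 1100512/3) = sqrt(-965872/3) = 4*I*sqrt(181101)/3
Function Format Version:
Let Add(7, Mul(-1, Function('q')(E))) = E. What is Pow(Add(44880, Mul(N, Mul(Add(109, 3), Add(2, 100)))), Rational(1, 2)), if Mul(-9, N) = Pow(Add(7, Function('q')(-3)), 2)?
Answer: Mul(Rational(4, 3), I, Pow(181101, Rational(1, 2))) ≈ Mul(567.41, I)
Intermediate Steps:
Function('q')(E) = Add(7, Mul(-1, E))
N = Rational(-289, 9) (N = Mul(Rational(-1, 9), Pow(Add(7, Add(7, Mul(-1, -3))), 2)) = Mul(Rational(-1, 9), Pow(Add(7, Add(7, 3)), 2)) = Mul(Rational(-1, 9), Pow(Add(7, 10), 2)) = Mul(Rational(-1, 9), Pow(17, 2)) = Mul(Rational(-1, 9), 289) = Rational(-289, 9) ≈ -32.111)
Pow(Add(44880, Mul(N, Mul(Add(109, 3), Add(2, 100)))), Rational(1, 2)) = Pow(Add(44880, Mul(Rational(-289, 9), Mul(Add(109, 3), Add(2, 100)))), Rational(1, 2)) = Pow(Add(44880, Mul(Rational(-289, 9), Mul(112, 102))), Rational(1, 2)) = Pow(Add(44880, Mul(Rational(-289, 9), 11424)), Rational(1, 2)) = Pow(Add(44880, Rational(-1100512, 3)), Rational(1, 2)) = Pow(Rational(-965872, 3), Rational(1, 2)) = Mul(Rational(4, 3), I, Pow(181101, Rational(1, 2)))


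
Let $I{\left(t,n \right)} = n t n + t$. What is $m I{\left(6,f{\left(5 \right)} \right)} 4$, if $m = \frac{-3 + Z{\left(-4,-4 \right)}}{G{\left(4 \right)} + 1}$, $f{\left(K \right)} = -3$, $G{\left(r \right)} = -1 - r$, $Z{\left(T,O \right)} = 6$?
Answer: $-180$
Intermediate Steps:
$I{\left(t,n \right)} = t + t n^{2}$ ($I{\left(t,n \right)} = t n^{2} + t = t + t n^{2}$)
$m = - \frac{3}{4}$ ($m = \frac{-3 + 6}{\left(-1 - 4\right) + 1} = \frac{3}{\left(-1 - 4\right) + 1} = \frac{3}{-5 + 1} = \frac{3}{-4} = 3 \left(- \frac{1}{4}\right) = - \frac{3}{4} \approx -0.75$)
$m I{\left(6,f{\left(5 \right)} \right)} 4 = - \frac{3 \cdot 6 \left(1 + \left(-3\right)^{2}\right)}{4} \cdot 4 = - \frac{3 \cdot 6 \left(1 + 9\right)}{4} \cdot 4 = - \frac{3 \cdot 6 \cdot 10}{4} \cdot 4 = \left(- \frac{3}{4}\right) 60 \cdot 4 = \left(-45\right) 4 = -180$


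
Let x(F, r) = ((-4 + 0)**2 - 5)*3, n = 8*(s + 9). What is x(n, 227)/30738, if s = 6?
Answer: 11/10246 ≈ 0.0010736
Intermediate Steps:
n = 120 (n = 8*(6 + 9) = 8*15 = 120)
x(F, r) = 33 (x(F, r) = ((-4)**2 - 5)*3 = (16 - 5)*3 = 11*3 = 33)
x(n, 227)/30738 = 33/30738 = 33*(1/30738) = 11/10246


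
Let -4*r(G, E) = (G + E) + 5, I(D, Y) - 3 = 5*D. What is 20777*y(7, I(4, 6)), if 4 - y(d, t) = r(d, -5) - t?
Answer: 2389355/4 ≈ 5.9734e+5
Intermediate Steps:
I(D, Y) = 3 + 5*D
r(G, E) = -5/4 - E/4 - G/4 (r(G, E) = -((G + E) + 5)/4 = -((E + G) + 5)/4 = -(5 + E + G)/4 = -5/4 - E/4 - G/4)
y(d, t) = 4 + t + d/4 (y(d, t) = 4 - ((-5/4 - ¼*(-5) - d/4) - t) = 4 - ((-5/4 + 5/4 - d/4) - t) = 4 - (-d/4 - t) = 4 - (-t - d/4) = 4 + (t + d/4) = 4 + t + d/4)
20777*y(7, I(4, 6)) = 20777*(4 + (3 + 5*4) + (¼)*7) = 20777*(4 + (3 + 20) + 7/4) = 20777*(4 + 23 + 7/4) = 20777*(115/4) = 2389355/4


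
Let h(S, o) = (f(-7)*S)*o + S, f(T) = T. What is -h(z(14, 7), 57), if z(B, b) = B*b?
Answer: 39004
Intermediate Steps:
h(S, o) = S - 7*S*o (h(S, o) = (-7*S)*o + S = -7*S*o + S = S - 7*S*o)
-h(z(14, 7), 57) = -14*7*(1 - 7*57) = -98*(1 - 399) = -98*(-398) = -1*(-39004) = 39004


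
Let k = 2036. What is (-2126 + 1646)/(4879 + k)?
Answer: -32/461 ≈ -0.069414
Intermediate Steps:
(-2126 + 1646)/(4879 + k) = (-2126 + 1646)/(4879 + 2036) = -480/6915 = -480*1/6915 = -32/461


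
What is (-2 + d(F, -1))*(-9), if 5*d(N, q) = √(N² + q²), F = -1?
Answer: 18 - 9*√2/5 ≈ 15.454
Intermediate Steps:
d(N, q) = √(N² + q²)/5
(-2 + d(F, -1))*(-9) = (-2 + √((-1)² + (-1)²)/5)*(-9) = (-2 + √(1 + 1)/5)*(-9) = (-2 + √2/5)*(-9) = 18 - 9*√2/5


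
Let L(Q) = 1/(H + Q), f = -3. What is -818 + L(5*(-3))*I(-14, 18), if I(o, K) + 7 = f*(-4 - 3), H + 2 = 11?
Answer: -2461/3 ≈ -820.33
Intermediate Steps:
H = 9 (H = -2 + 11 = 9)
I(o, K) = 14 (I(o, K) = -7 - 3*(-4 - 3) = -7 - 3*(-7) = -7 + 21 = 14)
L(Q) = 1/(9 + Q)
-818 + L(5*(-3))*I(-14, 18) = -818 + 14/(9 + 5*(-3)) = -818 + 14/(9 - 15) = -818 + 14/(-6) = -818 - 1/6*14 = -818 - 7/3 = -2461/3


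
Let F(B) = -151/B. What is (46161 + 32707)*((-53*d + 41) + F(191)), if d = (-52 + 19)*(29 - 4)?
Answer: 659269836540/191 ≈ 3.4517e+9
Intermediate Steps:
d = -825 (d = -33*25 = -825)
(46161 + 32707)*((-53*d + 41) + F(191)) = (46161 + 32707)*((-53*(-825) + 41) - 151/191) = 78868*((43725 + 41) - 151*1/191) = 78868*(43766 - 151/191) = 78868*(8359155/191) = 659269836540/191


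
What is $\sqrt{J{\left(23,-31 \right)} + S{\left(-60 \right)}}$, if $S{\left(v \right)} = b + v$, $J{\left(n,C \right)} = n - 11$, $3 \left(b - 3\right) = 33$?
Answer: $i \sqrt{34} \approx 5.8309 i$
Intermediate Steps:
$b = 14$ ($b = 3 + \frac{1}{3} \cdot 33 = 3 + 11 = 14$)
$J{\left(n,C \right)} = -11 + n$
$S{\left(v \right)} = 14 + v$
$\sqrt{J{\left(23,-31 \right)} + S{\left(-60 \right)}} = \sqrt{\left(-11 + 23\right) + \left(14 - 60\right)} = \sqrt{12 - 46} = \sqrt{-34} = i \sqrt{34}$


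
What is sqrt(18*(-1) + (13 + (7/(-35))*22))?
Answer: I*sqrt(235)/5 ≈ 3.0659*I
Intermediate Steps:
sqrt(18*(-1) + (13 + (7/(-35))*22)) = sqrt(-18 + (13 + (7*(-1/35))*22)) = sqrt(-18 + (13 - 1/5*22)) = sqrt(-18 + (13 - 22/5)) = sqrt(-18 + 43/5) = sqrt(-47/5) = I*sqrt(235)/5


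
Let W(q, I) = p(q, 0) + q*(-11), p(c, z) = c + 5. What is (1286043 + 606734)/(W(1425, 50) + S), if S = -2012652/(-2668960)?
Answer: -1262936525480/9504330637 ≈ -132.88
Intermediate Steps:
p(c, z) = 5 + c
W(q, I) = 5 - 10*q (W(q, I) = (5 + q) + q*(-11) = (5 + q) - 11*q = 5 - 10*q)
S = 503163/667240 (S = -2012652*(-1/2668960) = 503163/667240 ≈ 0.75410)
(1286043 + 606734)/(W(1425, 50) + S) = (1286043 + 606734)/((5 - 10*1425) + 503163/667240) = 1892777/((5 - 14250) + 503163/667240) = 1892777/(-14245 + 503163/667240) = 1892777/(-9504330637/667240) = 1892777*(-667240/9504330637) = -1262936525480/9504330637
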